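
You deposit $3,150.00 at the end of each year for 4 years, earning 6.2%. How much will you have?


Formula: FV = PMT * ((1+r)^n - 1) / r
Growth factor: (1 + 0.062)^4 = 1.272032
Numerator: 1.272032 - 1 = 0.272032
FV = $3,150.00 * 0.272032 / 0.062 = $13,820.99

$13,820.99


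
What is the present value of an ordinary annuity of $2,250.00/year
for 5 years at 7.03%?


Formula: PV = PMT * (1 - (1+r)^(-n)) / r
Discount factor: (1 + 0.0703)^(-5) = 0.711988
Bracket: 1 - 0.711988 = 0.288012
PV = $2,250.00 * 0.288012 / 0.0703 = $9,218.04

$9,218.04


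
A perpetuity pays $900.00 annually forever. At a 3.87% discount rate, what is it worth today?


Formula: PV = C / r
Substituting: PV = $900.00 / 0.0387
PV = $23,255.81

$23,255.81


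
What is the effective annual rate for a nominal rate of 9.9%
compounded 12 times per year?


Formula: EAR = (1 + r/m)^m - 1
Period rate: r/m = 0.099 / 12 = 0.00825
Compounding: (1 + 0.00825)^12 = 1.103618
EAR = 1.103618 - 1 = 0.103618

0.103618


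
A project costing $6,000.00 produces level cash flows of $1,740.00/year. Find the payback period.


Formula: Payback = investment / annual cash flow
Substituting: Payback = $6,000.00 / $1,740.00
Payback = 3.4483 years

3.4483 years


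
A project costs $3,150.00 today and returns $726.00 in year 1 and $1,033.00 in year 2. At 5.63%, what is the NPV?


Formula: NPV = C0 + C1/(1+r) + C2/(1+r)^2
Discount C1: $726.00 / (1 + 0.0563) = $687.30
Discount C2: $1,033.00 / (1 + 0.0563)^2 = $925.82
NPV = -$3,150.00 + $687.30 + $925.82 = -$1,536.88

-$1,536.88


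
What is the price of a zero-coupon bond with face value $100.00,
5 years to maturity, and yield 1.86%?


Formula: Price = FV / (1 + r)^n
Substituting: Price = $100.00 / (1 + 0.0186)^5
Discount factor: (1.0186)^5 = 1.096525
Price = $100.00 / 1.096525 = $91.20

$91.20


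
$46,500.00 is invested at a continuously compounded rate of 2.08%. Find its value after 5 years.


Formula: FV = P * e^(r*t)
Exponent: r*t = 0.0208 * 5 = 0.104
e^(0.104) = 1.1096
FV = $46,500.00 * 1.1096 = $51,596.42

$51,596.42


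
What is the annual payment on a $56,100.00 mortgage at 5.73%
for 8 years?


Formula: PMT = PV * r / (1 - (1+r)^(-n))
Denominator: 1 - (1 + 0.0573)^(-8) = 0.359655
Numerator: $56,100.00 * 0.0573 = 3214.53
PMT = 3214.53 / 0.359655 = $8,937.82

$8,937.82


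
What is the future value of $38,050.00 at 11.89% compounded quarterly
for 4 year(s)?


Formula: FV = P * (1 + r/m)^(m*t)
Period rate: r/m = 0.1189 / 4 = 0.029725
Total periods: m*t = 4 * 4 = 16
Growth factor: (1 + 0.029725)^16 = 1.597865
FV = $38,050.00 * 1.597865 = $60,798.77

$60,798.77


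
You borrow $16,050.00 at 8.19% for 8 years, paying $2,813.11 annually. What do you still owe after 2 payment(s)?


Formula: Balance = PV*(1+r)^k - PMT*((1+r)^k - 1)/r
Growth: (1 + 0.0819)^2 = 1.170508
Accumulated factor: ((1+r)^k - 1)/r = 2.0819
Balance = $16,050.00 * 1.170508 - $2,813.11 * 2.0819
Balance = $12,930.03

$12,930.03


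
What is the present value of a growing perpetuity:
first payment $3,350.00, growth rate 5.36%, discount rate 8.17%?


Formula: PV = C / (r - g)
Spread: r - g = 0.0817 - 0.0536 = 0.0281
Substituting: PV = $3,350.00 / 0.0281
PV = $119,217.08

$119,217.08


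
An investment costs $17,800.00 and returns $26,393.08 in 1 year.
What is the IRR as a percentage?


Formula: IRR = C1/C0 - 1
Substituting: IRR = $26,393.08 / $17,800.00 - 1
Ratio: 1.482757 - 1 = 0.482757
IRR = 48.2757%

48.2757%


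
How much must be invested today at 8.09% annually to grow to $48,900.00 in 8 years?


Formula: PV = FV / (1 + r)^n
Substituting: PV = $48,900.00 / (1 + 0.0809)^8
Discount factor: (1.0809)^8 = 1.863306
PV = $48,900.00 / 1.863306 = $26,243.68

$26,243.68


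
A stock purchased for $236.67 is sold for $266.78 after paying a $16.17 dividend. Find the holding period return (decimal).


Formula: HPR = (P1 - P0 + D) / P0
Gain: $266.78 - $236.67 + $16.17 = $46.28
HPR = $46.28 / $236.67 = 0.1955

0.1955


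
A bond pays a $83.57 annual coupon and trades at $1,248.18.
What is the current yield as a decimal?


Formula: Current yield = annual coupon / price
Substituting: CY = $83.57 / $1,248.18
CY = 0.066953

0.066953


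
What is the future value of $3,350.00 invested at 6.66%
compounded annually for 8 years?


Formula: FV = P * (1 + r)^n
Substituting: FV = $3,350.00 * (1 + 0.0666)^8
Growth factor: (1.0666)^8 = 1.674992
FV = $3,350.00 * 1.674992 = $5,611.22

$5,611.22


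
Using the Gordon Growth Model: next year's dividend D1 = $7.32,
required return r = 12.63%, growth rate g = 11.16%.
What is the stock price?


Formula: P = D1 / (r - g)
Spread: r - g = 0.1263 - 0.1116 = 0.0147
Substituting: P = $7.32 / 0.0147
P = $497.96

$497.96


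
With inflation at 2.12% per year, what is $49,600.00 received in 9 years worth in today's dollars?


Formula: Real value = nominal / (1 + inflation)^years
Price level: (1 + 0.0212)^9 = 1.207806
Real value = $49,600.00 / 1.207806 = $41,066.19

$41,066.19


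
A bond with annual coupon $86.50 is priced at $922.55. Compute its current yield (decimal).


Formula: Current yield = annual coupon / price
Substituting: CY = $86.50 / $922.55
CY = 0.093762

0.093762


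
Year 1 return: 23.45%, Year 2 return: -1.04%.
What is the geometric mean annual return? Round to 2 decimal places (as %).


Formula: Geometric mean = ((1+r1)*(1+r2))^(1/2) - 1
Product: (1 + 0.2345) * (1 + -0.0104) = 1.2345 * 0.9896 = 1.221661
Square root: 1.221661^0.5 = 1.105288
Geometric mean = 1.105288 - 1 = 0.105288
As percentage: 10.53%

10.53%


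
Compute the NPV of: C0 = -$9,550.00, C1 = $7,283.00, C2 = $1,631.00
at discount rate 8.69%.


Formula: NPV = C0 + C1/(1+r) + C2/(1+r)^2
Discount C1: $7,283.00 / (1 + 0.0869) = $6,700.71
Discount C2: $1,631.00 / (1 + 0.0869)^2 = $1,380.62
NPV = -$9,550.00 + $6,700.71 + $1,380.62 = -$1,468.67

-$1,468.67


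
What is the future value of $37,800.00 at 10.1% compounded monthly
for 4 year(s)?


Formula: FV = P * (1 + r/m)^(m*t)
Period rate: r/m = 0.101 / 12 = 0.008417
Total periods: m*t = 12 * 4 = 48
Growth factor: (1 + 0.008417)^48 = 1.495274
FV = $37,800.00 * 1.495274 = $56,521.35

$56,521.35


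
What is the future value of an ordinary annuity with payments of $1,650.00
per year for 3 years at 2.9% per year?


Formula: FV = PMT * ((1+r)^n - 1) / r
Growth factor: (1 + 0.029)^3 = 1.089547
Numerator: 1.089547 - 1 = 0.089547
FV = $1,650.00 * 0.089547 / 0.029 = $5,094.94

$5,094.94


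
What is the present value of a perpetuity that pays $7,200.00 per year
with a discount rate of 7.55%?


Formula: PV = C / r
Substituting: PV = $7,200.00 / 0.0755
PV = $95,364.24

$95,364.24


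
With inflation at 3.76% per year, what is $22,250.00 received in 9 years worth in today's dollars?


Formula: Real value = nominal / (1 + inflation)^years
Price level: (1 + 0.0376)^9 = 1.394022
Real value = $22,250.00 / 1.394022 = $15,961.01

$15,961.01


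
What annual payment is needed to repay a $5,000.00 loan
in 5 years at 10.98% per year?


Formula: PMT = PV * r / (1 - (1+r)^(-n))
Denominator: 1 - (1 + 0.1098)^(-5) = 0.406014
Numerator: $5,000.00 * 0.1098 = 549.0
PMT = 549.0 / 0.406014 = $1,352.17

$1,352.17


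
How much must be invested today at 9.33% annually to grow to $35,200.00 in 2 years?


Formula: PV = FV / (1 + r)^n
Substituting: PV = $35,200.00 / (1 + 0.0933)^2
Discount factor: (1.0933)^2 = 1.195305
PV = $35,200.00 / 1.195305 = $29,448.55

$29,448.55


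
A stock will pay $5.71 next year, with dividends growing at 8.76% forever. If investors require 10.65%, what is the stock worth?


Formula: P = D1 / (r - g)
Spread: r - g = 0.1065 - 0.0876 = 0.0189
Substituting: P = $5.71 / 0.0189
P = $302.12

$302.12


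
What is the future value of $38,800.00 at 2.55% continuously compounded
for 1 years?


Formula: FV = P * e^(r*t)
Exponent: r*t = 0.0255 * 1 = 0.0255
e^(0.0255) = 1.025828
FV = $38,800.00 * 1.025828 = $39,802.12

$39,802.12


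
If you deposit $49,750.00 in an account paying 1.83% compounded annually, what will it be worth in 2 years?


Formula: FV = P * (1 + r)^n
Substituting: FV = $49,750.00 * (1 + 0.0183)^2
Growth factor: (1.0183)^2 = 1.036935
FV = $49,750.00 * 1.036935 = $51,587.51

$51,587.51


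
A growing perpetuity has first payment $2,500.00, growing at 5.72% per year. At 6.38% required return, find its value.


Formula: PV = C / (r - g)
Spread: r - g = 0.0638 - 0.0572 = 0.0066
Substituting: PV = $2,500.00 / 0.0066
PV = $378,787.88

$378,787.88


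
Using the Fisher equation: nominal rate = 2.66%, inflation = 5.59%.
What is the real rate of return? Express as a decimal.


Formula: (1 + r_real) = (1 + r_nom) / (1 + inflation)
Substituting: (1 + r_real) = 1.0266 / 1.0559
(1 + r_real) = 0.972251
r_real = 0.972251 - 1 = -0.027749

-0.027749


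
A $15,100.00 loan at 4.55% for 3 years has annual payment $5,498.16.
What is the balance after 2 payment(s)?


Formula: Balance = PV*(1+r)^k - PMT*((1+r)^k - 1)/r
Growth: (1 + 0.0455)^2 = 1.09307
Accumulated factor: ((1+r)^k - 1)/r = 2.0455
Balance = $15,100.00 * 1.09307 - $5,498.16 * 2.0455
Balance = $5,258.87

$5,258.87


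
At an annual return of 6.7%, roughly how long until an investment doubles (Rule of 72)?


Formula: Years ≈ 72 / r
Substituting: Years ≈ 72 / 6.7
Years ≈ 10.7

10.7 years


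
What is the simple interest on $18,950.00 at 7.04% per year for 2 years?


Formula: I = P * r * t
Substituting: I = $18,950.00 * 0.0704 * 2
Step: I = $18,950.00 * 0.1408
I = $2,668.16

$2,668.16


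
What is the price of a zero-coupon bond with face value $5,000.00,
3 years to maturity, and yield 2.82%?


Formula: Price = FV / (1 + r)^n
Substituting: Price = $5,000.00 / (1 + 0.0282)^3
Discount factor: (1.0282)^3 = 1.087008
Price = $5,000.00 / 1.087008 = $4,599.78

$4,599.78


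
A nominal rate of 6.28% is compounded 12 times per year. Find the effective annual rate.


Formula: EAR = (1 + r/m)^m - 1
Period rate: r/m = 0.0628 / 12 = 0.005233
Compounding: (1 + 0.005233)^12 = 1.06464
EAR = 1.06464 - 1 = 0.06464

0.06464


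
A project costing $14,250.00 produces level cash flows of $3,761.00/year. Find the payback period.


Formula: Payback = investment / annual cash flow
Substituting: Payback = $14,250.00 / $3,761.00
Payback = 3.7889 years

3.7889 years


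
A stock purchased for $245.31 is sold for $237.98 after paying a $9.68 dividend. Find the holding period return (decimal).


Formula: HPR = (P1 - P0 + D) / P0
Gain: $237.98 - $245.31 + $9.68 = $2.35
HPR = $2.35 / $245.31 = 0.0096

0.0096


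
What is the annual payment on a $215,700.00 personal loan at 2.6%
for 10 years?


Formula: PMT = PV * r / (1 - (1+r)^(-n))
Denominator: 1 - (1 + 0.026)^(-10) = 0.226382
Numerator: $215,700.00 * 0.026 = 5608.2
PMT = 5608.2 / 0.226382 = $24,773.14

$24,773.14


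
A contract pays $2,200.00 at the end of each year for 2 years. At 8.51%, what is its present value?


Formula: PV = PMT * (1 - (1+r)^(-n)) / r
Discount factor: (1 + 0.0851)^(-2) = 0.849299
Bracket: 1 - 0.849299 = 0.150701
PV = $2,200.00 * 0.150701 / 0.0851 = $3,895.92

$3,895.92


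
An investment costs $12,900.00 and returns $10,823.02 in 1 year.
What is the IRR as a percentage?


Formula: IRR = C1/C0 - 1
Substituting: IRR = $10,823.02 / $12,900.00 - 1
Ratio: 0.838994 - 1 = -0.161006
IRR = -16.1006%

-16.1006%


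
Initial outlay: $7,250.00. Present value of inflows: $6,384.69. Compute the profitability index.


Formula: PI = PV(cash flows) / initial investment
Substituting: PI = $6,384.69 / $7,250.00
PI = 0.8806

0.8806


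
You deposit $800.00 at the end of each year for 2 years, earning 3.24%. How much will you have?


Formula: FV = PMT * ((1+r)^n - 1) / r
Growth factor: (1 + 0.0324)^2 = 1.06585
Numerator: 1.06585 - 1 = 0.06585
FV = $800.00 * 0.06585 / 0.0324 = $1,625.92

$1,625.92


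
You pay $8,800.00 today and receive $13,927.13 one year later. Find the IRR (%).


Formula: IRR = C1/C0 - 1
Substituting: IRR = $13,927.13 / $8,800.00 - 1
Ratio: 1.582628 - 1 = 0.582628
IRR = 58.2628%

58.2628%


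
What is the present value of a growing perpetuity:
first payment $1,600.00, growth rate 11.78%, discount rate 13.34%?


Formula: PV = C / (r - g)
Spread: r - g = 0.1334 - 0.1178 = 0.0156
Substituting: PV = $1,600.00 / 0.0156
PV = $102,564.10

$102,564.10


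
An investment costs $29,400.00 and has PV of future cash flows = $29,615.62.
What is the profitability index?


Formula: PI = PV(cash flows) / initial investment
Substituting: PI = $29,615.62 / $29,400.00
PI = 1.0073

1.0073


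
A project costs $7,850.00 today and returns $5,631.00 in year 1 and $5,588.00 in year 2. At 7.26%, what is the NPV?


Formula: NPV = C0 + C1/(1+r) + C2/(1+r)^2
Discount C1: $5,631.00 / (1 + 0.0726) = $5,249.86
Discount C2: $5,588.00 / (1 + 0.0726)^2 = $4,857.14
NPV = -$7,850.00 + $5,249.86 + $4,857.14 = $2,257.00

$2,257.00


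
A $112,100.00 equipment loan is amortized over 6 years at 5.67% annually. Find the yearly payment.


Formula: PMT = PV * r / (1 - (1+r)^(-n))
Denominator: 1 - (1 + 0.0567)^(-6) = 0.281727
Numerator: $112,100.00 * 0.0567 = 6356.07
PMT = 6356.07 / 0.281727 = $22,561.12

$22,561.12


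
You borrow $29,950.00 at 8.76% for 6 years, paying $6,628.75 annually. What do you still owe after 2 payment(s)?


Formula: Balance = PV*(1+r)^k - PMT*((1+r)^k - 1)/r
Growth: (1 + 0.0876)^2 = 1.182874
Accumulated factor: ((1+r)^k - 1)/r = 2.0876
Balance = $29,950.00 * 1.182874 - $6,628.75 * 2.0876
Balance = $21,588.89

$21,588.89


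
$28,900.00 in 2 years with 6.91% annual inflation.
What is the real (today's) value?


Formula: Real value = nominal / (1 + inflation)^years
Price level: (1 + 0.0691)^2 = 1.142975
Real value = $28,900.00 / 1.142975 = $25,284.90

$25,284.90


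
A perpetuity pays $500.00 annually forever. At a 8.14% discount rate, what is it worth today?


Formula: PV = C / r
Substituting: PV = $500.00 / 0.0814
PV = $6,142.51

$6,142.51


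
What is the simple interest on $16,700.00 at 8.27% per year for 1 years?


Formula: I = P * r * t
Substituting: I = $16,700.00 * 0.0827 * 1
Step: I = $16,700.00 * 0.0827
I = $1,381.09

$1,381.09


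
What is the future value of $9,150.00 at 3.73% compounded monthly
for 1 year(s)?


Formula: FV = P * (1 + r/m)^(m*t)
Period rate: r/m = 0.0373 / 12 = 0.003108
Total periods: m*t = 12 * 1 = 12
Growth factor: (1 + 0.003108)^12 = 1.037944
FV = $9,150.00 * 1.037944 = $9,497.19

$9,497.19


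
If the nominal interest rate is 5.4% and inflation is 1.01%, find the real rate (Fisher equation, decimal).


Formula: (1 + r_real) = (1 + r_nom) / (1 + inflation)
Substituting: (1 + r_real) = 1.054 / 1.0101
(1 + r_real) = 1.043461
r_real = 1.043461 - 1 = 0.043461

0.043461


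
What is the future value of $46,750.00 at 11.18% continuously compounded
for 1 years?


Formula: FV = P * e^(r*t)
Exponent: r*t = 0.1118 * 1 = 0.1118
e^(0.1118) = 1.118289
FV = $46,750.00 * 1.118289 = $52,280.02

$52,280.02


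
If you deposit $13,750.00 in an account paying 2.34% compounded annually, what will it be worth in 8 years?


Formula: FV = P * (1 + r)^n
Substituting: FV = $13,750.00 * (1 + 0.0234)^8
Growth factor: (1.0234)^8 = 1.203271
FV = $13,750.00 * 1.203271 = $16,544.97

$16,544.97


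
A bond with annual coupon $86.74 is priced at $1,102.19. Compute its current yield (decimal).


Formula: Current yield = annual coupon / price
Substituting: CY = $86.74 / $1,102.19
CY = 0.078698

0.078698


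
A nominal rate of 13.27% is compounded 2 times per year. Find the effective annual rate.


Formula: EAR = (1 + r/m)^m - 1
Period rate: r/m = 0.1327 / 2 = 0.06635
Compounding: (1 + 0.06635)^2 = 1.137102
EAR = 1.137102 - 1 = 0.137102

0.137102


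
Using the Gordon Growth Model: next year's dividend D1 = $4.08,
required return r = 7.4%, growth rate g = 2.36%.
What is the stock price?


Formula: P = D1 / (r - g)
Spread: r - g = 0.074 - 0.0236 = 0.0504
Substituting: P = $4.08 / 0.0504
P = $80.95

$80.95


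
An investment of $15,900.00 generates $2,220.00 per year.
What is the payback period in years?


Formula: Payback = investment / annual cash flow
Substituting: Payback = $15,900.00 / $2,220.00
Payback = 7.1622 years

7.1622 years


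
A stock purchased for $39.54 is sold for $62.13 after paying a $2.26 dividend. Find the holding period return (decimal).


Formula: HPR = (P1 - P0 + D) / P0
Gain: $62.13 - $39.54 + $2.26 = $24.85
HPR = $24.85 / $39.54 = 0.6285

0.6285


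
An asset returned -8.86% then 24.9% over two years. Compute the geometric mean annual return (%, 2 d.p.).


Formula: Geometric mean = ((1+r1)*(1+r2))^(1/2) - 1
Product: (1 + -0.0886) * (1 + 0.249) = 0.9114 * 1.249 = 1.138339
Square root: 1.138339^0.5 = 1.06693
Geometric mean = 1.06693 - 1 = 0.06693
As percentage: 6.69%

6.69%


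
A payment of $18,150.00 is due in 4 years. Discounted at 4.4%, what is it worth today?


Formula: PV = FV / (1 + r)^n
Substituting: PV = $18,150.00 / (1 + 0.044)^4
Discount factor: (1.044)^4 = 1.18796
PV = $18,150.00 / 1.18796 = $15,278.29

$15,278.29


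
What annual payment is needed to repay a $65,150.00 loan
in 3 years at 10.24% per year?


Formula: PMT = PV * r / (1 - (1+r)^(-n))
Denominator: 1 - (1 + 0.1024)^(-3) = 0.253582
Numerator: $65,150.00 * 0.1024 = 6671.36
PMT = 6671.36 / 0.253582 = $26,308.54

$26,308.54


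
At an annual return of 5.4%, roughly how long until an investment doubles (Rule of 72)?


Formula: Years ≈ 72 / r
Substituting: Years ≈ 72 / 5.4
Years ≈ 13.3

13.3 years


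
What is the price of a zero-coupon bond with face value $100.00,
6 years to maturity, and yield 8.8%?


Formula: Price = FV / (1 + r)^n
Substituting: Price = $100.00 / (1 + 0.088)^6
Discount factor: (1.088)^6 = 1.658721
Price = $100.00 / 1.658721 = $60.29

$60.29


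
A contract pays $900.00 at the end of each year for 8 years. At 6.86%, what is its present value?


Formula: PV = PMT * (1 - (1+r)^(-n)) / r
Discount factor: (1 + 0.0686)^(-8) = 0.588137
Bracket: 1 - 0.588137 = 0.411863
PV = $900.00 * 0.411863 / 0.0686 = $5,403.45

$5,403.45


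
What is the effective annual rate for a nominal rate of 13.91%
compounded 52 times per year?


Formula: EAR = (1 + r/m)^m - 1
Period rate: r/m = 0.1391 / 52 = 0.002675
Compounding: (1 + 0.002675)^52 = 1.149026
EAR = 1.149026 - 1 = 0.149026

0.149026


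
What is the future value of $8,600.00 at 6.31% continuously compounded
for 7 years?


Formula: FV = P * e^(r*t)
Exponent: r*t = 0.0631 * 7 = 0.4417
e^(0.4417) = 1.555349
FV = $8,600.00 * 1.555349 = $13,376.00

$13,376.00


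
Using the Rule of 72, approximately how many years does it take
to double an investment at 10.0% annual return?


Formula: Years ≈ 72 / r
Substituting: Years ≈ 72 / 10.0
Years ≈ 7.2

7.2 years


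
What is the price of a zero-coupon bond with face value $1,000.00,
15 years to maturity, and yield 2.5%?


Formula: Price = FV / (1 + r)^n
Substituting: Price = $1,000.00 / (1 + 0.025)^15
Discount factor: (1.025)^15 = 1.448298
Price = $1,000.00 / 1.448298 = $690.47

$690.47


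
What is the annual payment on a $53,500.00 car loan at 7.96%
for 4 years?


Formula: PMT = PV * r / (1 - (1+r)^(-n))
Denominator: 1 - (1 + 0.0796)^(-4) = 0.26388
Numerator: $53,500.00 * 0.0796 = 4258.6
PMT = 4258.6 / 0.26388 = $16,138.38

$16,138.38


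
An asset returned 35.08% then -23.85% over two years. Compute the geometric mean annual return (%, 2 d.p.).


Formula: Geometric mean = ((1+r1)*(1+r2))^(1/2) - 1
Product: (1 + 0.3508) * (1 + -0.2385) = 1.3508 * 0.7615 = 1.028634
Square root: 1.028634^0.5 = 1.014216
Geometric mean = 1.014216 - 1 = 0.014216
As percentage: 1.42%

1.42%


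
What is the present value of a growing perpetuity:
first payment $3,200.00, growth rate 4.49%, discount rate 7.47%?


Formula: PV = C / (r - g)
Spread: r - g = 0.0747 - 0.0449 = 0.0298
Substituting: PV = $3,200.00 / 0.0298
PV = $107,382.55

$107,382.55


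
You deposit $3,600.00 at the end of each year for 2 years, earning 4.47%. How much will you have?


Formula: FV = PMT * ((1+r)^n - 1) / r
Growth factor: (1 + 0.0447)^2 = 1.091398
Numerator: 1.091398 - 1 = 0.091398
FV = $3,600.00 * 0.091398 / 0.0447 = $7,360.92

$7,360.92


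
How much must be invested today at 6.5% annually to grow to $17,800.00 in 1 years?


Formula: PV = FV / (1 + r)^n
Substituting: PV = $17,800.00 / (1 + 0.065)^1
Discount factor: (1.065)^1 = 1.065
PV = $17,800.00 / 1.065 = $16,713.62

$16,713.62


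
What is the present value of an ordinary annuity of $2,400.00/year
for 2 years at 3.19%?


Formula: PV = PMT * (1 - (1+r)^(-n)) / r
Discount factor: (1 + 0.0319)^(-2) = 0.939128
Bracket: 1 - 0.939128 = 0.060872
PV = $2,400.00 * 0.060872 / 0.0319 = $4,579.71

$4,579.71


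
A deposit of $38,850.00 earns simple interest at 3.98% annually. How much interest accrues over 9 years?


Formula: I = P * r * t
Substituting: I = $38,850.00 * 0.0398 * 9
Step: I = $38,850.00 * 0.3582
I = $13,916.07

$13,916.07


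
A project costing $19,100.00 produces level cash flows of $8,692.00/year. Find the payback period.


Formula: Payback = investment / annual cash flow
Substituting: Payback = $19,100.00 / $8,692.00
Payback = 2.1974 years

2.1974 years


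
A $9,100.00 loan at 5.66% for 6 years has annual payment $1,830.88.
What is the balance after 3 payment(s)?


Formula: Balance = PV*(1+r)^k - PMT*((1+r)^k - 1)/r
Growth: (1 + 0.0566)^3 = 1.179592
Accumulated factor: ((1+r)^k - 1)/r = 3.173004
Balance = $9,100.00 * 1.179592 - $1,830.88 * 3.173004
Balance = $4,924.90

$4,924.90


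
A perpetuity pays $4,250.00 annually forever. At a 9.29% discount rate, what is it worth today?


Formula: PV = C / r
Substituting: PV = $4,250.00 / 0.0929
PV = $45,748.12

$45,748.12


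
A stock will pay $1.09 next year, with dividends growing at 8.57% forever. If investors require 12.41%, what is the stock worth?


Formula: P = D1 / (r - g)
Spread: r - g = 0.1241 - 0.0857 = 0.0384
Substituting: P = $1.09 / 0.0384
P = $28.39

$28.39


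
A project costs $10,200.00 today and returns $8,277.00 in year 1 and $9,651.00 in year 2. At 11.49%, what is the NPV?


Formula: NPV = C0 + C1/(1+r) + C2/(1+r)^2
Discount C1: $8,277.00 / (1 + 0.1149) = $7,423.98
Discount C2: $9,651.00 / (1 + 0.1149)^2 = $7,764.27
NPV = -$10,200.00 + $7,423.98 + $7,764.27 = $4,988.25

$4,988.25


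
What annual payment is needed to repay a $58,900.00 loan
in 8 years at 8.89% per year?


Formula: PMT = PV * r / (1 - (1+r)^(-n))
Denominator: 1 - (1 + 0.0889)^(-8) = 0.494063
Numerator: $58,900.00 * 0.0889 = 5236.21
PMT = 5236.21 / 0.494063 = $10,598.25

$10,598.25


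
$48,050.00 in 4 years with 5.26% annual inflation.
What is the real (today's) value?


Formula: Real value = nominal / (1 + inflation)^years
Price level: (1 + 0.0526)^4 = 1.22759
Real value = $48,050.00 / 1.22759 = $39,141.72

$39,141.72


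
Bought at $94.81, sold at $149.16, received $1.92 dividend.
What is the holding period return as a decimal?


Formula: HPR = (P1 - P0 + D) / P0
Gain: $149.16 - $94.81 + $1.92 = $56.27
HPR = $56.27 / $94.81 = 0.5935

0.5935


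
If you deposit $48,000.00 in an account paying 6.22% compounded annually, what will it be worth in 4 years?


Formula: FV = P * (1 + r)^n
Substituting: FV = $48,000.00 * (1 + 0.0622)^4
Growth factor: (1.0622)^4 = 1.272991
FV = $48,000.00 * 1.272991 = $61,103.55

$61,103.55


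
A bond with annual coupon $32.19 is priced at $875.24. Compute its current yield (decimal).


Formula: Current yield = annual coupon / price
Substituting: CY = $32.19 / $875.24
CY = 0.036778

0.036778


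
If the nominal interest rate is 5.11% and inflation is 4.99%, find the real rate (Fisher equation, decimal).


Formula: (1 + r_real) = (1 + r_nom) / (1 + inflation)
Substituting: (1 + r_real) = 1.0511 / 1.0499
(1 + r_real) = 1.001143
r_real = 1.001143 - 1 = 0.001143

0.001143


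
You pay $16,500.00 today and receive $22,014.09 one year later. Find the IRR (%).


Formula: IRR = C1/C0 - 1
Substituting: IRR = $22,014.09 / $16,500.00 - 1
Ratio: 1.334187 - 1 = 0.334187
IRR = 33.4187%

33.4187%


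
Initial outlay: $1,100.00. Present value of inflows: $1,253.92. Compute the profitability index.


Formula: PI = PV(cash flows) / initial investment
Substituting: PI = $1,253.92 / $1,100.00
PI = 1.1399

1.1399


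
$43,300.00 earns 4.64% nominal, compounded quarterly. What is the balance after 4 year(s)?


Formula: FV = P * (1 + r/m)^(m*t)
Period rate: r/m = 0.0464 / 4 = 0.0116
Total periods: m*t = 4 * 4 = 16
Growth factor: (1 + 0.0116)^16 = 1.202655
FV = $43,300.00 * 1.202655 = $52,074.97

$52,074.97


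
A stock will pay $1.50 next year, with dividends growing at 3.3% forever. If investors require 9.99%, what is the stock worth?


Formula: P = D1 / (r - g)
Spread: r - g = 0.0999 - 0.033 = 0.0669
Substituting: P = $1.50 / 0.0669
P = $22.42

$22.42


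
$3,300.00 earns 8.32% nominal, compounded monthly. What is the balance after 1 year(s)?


Formula: FV = P * (1 + r/m)^(m*t)
Period rate: r/m = 0.0832 / 12 = 0.006933
Total periods: m*t = 12 * 1 = 12
Growth factor: (1 + 0.006933)^12 = 1.086447
FV = $3,300.00 * 1.086447 = $3,585.28

$3,585.28


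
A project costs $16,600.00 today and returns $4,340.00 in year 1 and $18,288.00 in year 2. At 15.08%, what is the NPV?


Formula: NPV = C0 + C1/(1+r) + C2/(1+r)^2
Discount C1: $4,340.00 / (1 + 0.1508) = $3,771.29
Discount C2: $18,288.00 / (1 + 0.1508)^2 = $13,809.14
NPV = -$16,600.00 + $3,771.29 + $13,809.14 = $980.43

$980.43


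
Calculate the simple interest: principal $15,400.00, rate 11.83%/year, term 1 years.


Formula: I = P * r * t
Substituting: I = $15,400.00 * 0.1183 * 1
Step: I = $15,400.00 * 0.1183
I = $1,821.82

$1,821.82


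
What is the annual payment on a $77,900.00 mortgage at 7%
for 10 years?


Formula: PMT = PV * r / (1 - (1+r)^(-n))
Denominator: 1 - (1 + 0.07)^(-10) = 0.491651
Numerator: $77,900.00 * 0.07 = 5453.0
PMT = 5453.0 / 0.491651 = $11,091.21

$11,091.21


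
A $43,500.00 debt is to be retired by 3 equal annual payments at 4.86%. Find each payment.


Formula: PMT = PV * r / (1 - (1+r)^(-n))
Denominator: 1 - (1 + 0.0486)^(-3) = 0.132698
Numerator: $43,500.00 * 0.0486 = 2114.1
PMT = 2114.1 / 0.132698 = $15,931.69

$15,931.69


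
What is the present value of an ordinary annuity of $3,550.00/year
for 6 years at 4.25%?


Formula: PV = PMT * (1 - (1+r)^(-n)) / r
Discount factor: (1 + 0.0425)^(-6) = 0.779011
Bracket: 1 - 0.779011 = 0.220989
PV = $3,550.00 * 0.220989 / 0.0425 = $18,459.08

$18,459.08


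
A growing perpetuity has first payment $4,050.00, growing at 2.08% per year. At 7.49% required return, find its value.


Formula: PV = C / (r - g)
Spread: r - g = 0.0749 - 0.0208 = 0.0541
Substituting: PV = $4,050.00 / 0.0541
PV = $74,861.37

$74,861.37


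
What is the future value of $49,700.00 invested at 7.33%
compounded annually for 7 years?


Formula: FV = P * (1 + r)^n
Substituting: FV = $49,700.00 * (1 + 0.0733)^7
Growth factor: (1.0733)^7 = 1.640771
FV = $49,700.00 * 1.640771 = $81,546.31

$81,546.31


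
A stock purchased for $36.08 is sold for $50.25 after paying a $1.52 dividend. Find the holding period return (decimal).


Formula: HPR = (P1 - P0 + D) / P0
Gain: $50.25 - $36.08 + $1.52 = $15.69
HPR = $15.69 / $36.08 = 0.4349

0.4349


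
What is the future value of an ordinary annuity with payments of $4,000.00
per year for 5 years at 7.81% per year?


Formula: FV = PMT * ((1+r)^n - 1) / r
Growth factor: (1 + 0.0781)^5 = 1.456449
Numerator: 1.456449 - 1 = 0.456449
FV = $4,000.00 * 0.456449 / 0.0781 = $23,377.66

$23,377.66


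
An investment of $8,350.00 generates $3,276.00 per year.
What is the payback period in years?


Formula: Payback = investment / annual cash flow
Substituting: Payback = $8,350.00 / $3,276.00
Payback = 2.5488 years

2.5488 years


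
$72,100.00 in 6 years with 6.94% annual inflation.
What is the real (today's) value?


Formula: Real value = nominal / (1 + inflation)^years
Price level: (1 + 0.0694)^6 = 1.495688
Real value = $72,100.00 / 1.495688 = $48,205.23

$48,205.23


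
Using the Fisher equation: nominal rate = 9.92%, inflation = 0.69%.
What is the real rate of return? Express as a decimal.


Formula: (1 + r_real) = (1 + r_nom) / (1 + inflation)
Substituting: (1 + r_real) = 1.0992 / 1.0069
(1 + r_real) = 1.091667
r_real = 1.091667 - 1 = 0.091667

0.091667


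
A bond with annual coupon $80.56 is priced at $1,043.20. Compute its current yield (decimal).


Formula: Current yield = annual coupon / price
Substituting: CY = $80.56 / $1,043.20
CY = 0.077224

0.077224


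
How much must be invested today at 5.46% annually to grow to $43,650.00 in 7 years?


Formula: PV = FV / (1 + r)^n
Substituting: PV = $43,650.00 / (1 + 0.0546)^7
Discount factor: (1.0546)^7 = 1.450823
PV = $43,650.00 / 1.450823 = $30,086.38

$30,086.38


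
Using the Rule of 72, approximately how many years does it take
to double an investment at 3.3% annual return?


Formula: Years ≈ 72 / r
Substituting: Years ≈ 72 / 3.3
Years ≈ 21.8

21.8 years


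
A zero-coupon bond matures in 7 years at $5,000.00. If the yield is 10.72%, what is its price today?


Formula: Price = FV / (1 + r)^n
Substituting: Price = $5,000.00 / (1 + 0.1072)^7
Discount factor: (1.1072)^7 = 2.039776
Price = $5,000.00 / 2.039776 = $2,451.25

$2,451.25


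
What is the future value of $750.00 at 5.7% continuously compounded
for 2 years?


Formula: FV = P * e^(r*t)
Exponent: r*t = 0.057 * 2 = 0.114
e^(0.114) = 1.120752
FV = $750.00 * 1.120752 = $840.56

$840.56


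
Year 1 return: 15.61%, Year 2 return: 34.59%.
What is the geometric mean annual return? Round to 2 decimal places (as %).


Formula: Geometric mean = ((1+r1)*(1+r2))^(1/2) - 1
Product: (1 + 0.1561) * (1 + 0.3459) = 1.1561 * 1.3459 = 1.555995
Square root: 1.555995^0.5 = 1.247395
Geometric mean = 1.247395 - 1 = 0.247395
As percentage: 24.74%

24.74%


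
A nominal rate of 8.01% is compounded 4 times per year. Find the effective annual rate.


Formula: EAR = (1 + r/m)^m - 1
Period rate: r/m = 0.0801 / 4 = 0.020025
Compounding: (1 + 0.020025)^4 = 1.082538
EAR = 1.082538 - 1 = 0.082538

0.082538


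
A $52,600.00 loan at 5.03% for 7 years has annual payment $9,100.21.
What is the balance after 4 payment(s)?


Formula: Balance = PV*(1+r)^k - PMT*((1+r)^k - 1)/r
Growth: (1 + 0.0503)^4 = 1.216896
Accumulated factor: ((1+r)^k - 1)/r = 4.312048
Balance = $52,600.00 * 1.216896 - $9,100.21 * 4.312048
Balance = $24,768.19

$24,768.19


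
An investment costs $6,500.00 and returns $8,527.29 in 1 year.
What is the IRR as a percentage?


Formula: IRR = C1/C0 - 1
Substituting: IRR = $8,527.29 / $6,500.00 - 1
Ratio: 1.311891 - 1 = 0.311891
IRR = 31.1891%

31.1891%


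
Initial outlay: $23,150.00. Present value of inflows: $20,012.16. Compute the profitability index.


Formula: PI = PV(cash flows) / initial investment
Substituting: PI = $20,012.16 / $23,150.00
PI = 0.8645

0.8645


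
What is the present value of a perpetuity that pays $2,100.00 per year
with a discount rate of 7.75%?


Formula: PV = C / r
Substituting: PV = $2,100.00 / 0.0775
PV = $27,096.77

$27,096.77


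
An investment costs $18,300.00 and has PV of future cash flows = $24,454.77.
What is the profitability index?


Formula: PI = PV(cash flows) / initial investment
Substituting: PI = $24,454.77 / $18,300.00
PI = 1.3363

1.3363


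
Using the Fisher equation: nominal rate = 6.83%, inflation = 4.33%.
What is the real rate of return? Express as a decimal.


Formula: (1 + r_real) = (1 + r_nom) / (1 + inflation)
Substituting: (1 + r_real) = 1.0683 / 1.0433
(1 + r_real) = 1.023962
r_real = 1.023962 - 1 = 0.023962

0.023962


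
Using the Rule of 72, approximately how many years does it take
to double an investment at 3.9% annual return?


Formula: Years ≈ 72 / r
Substituting: Years ≈ 72 / 3.9
Years ≈ 18.5

18.5 years


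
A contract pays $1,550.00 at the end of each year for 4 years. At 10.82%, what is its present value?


Formula: PV = PMT * (1 - (1+r)^(-n)) / r
Discount factor: (1 + 0.1082)^(-4) = 0.663021
Bracket: 1 - 0.663021 = 0.336979
PV = $1,550.00 * 0.336979 / 0.1082 = $4,827.33

$4,827.33


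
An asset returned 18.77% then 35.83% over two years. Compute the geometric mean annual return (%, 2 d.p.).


Formula: Geometric mean = ((1+r1)*(1+r2))^(1/2) - 1
Product: (1 + 0.1877) * (1 + 0.3583) = 1.1877 * 1.3583 = 1.613253
Square root: 1.613253^0.5 = 1.270139
Geometric mean = 1.270139 - 1 = 0.270139
As percentage: 27.01%

27.01%


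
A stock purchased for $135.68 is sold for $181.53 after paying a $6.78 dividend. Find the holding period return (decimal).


Formula: HPR = (P1 - P0 + D) / P0
Gain: $181.53 - $135.68 + $6.78 = $52.63
HPR = $52.63 / $135.68 = 0.3879

0.3879


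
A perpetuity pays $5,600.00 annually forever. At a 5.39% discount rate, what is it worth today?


Formula: PV = C / r
Substituting: PV = $5,600.00 / 0.0539
PV = $103,896.10

$103,896.10


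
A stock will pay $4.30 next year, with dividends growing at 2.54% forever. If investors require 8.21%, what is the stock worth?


Formula: P = D1 / (r - g)
Spread: r - g = 0.0821 - 0.0254 = 0.0567
Substituting: P = $4.30 / 0.0567
P = $75.84

$75.84


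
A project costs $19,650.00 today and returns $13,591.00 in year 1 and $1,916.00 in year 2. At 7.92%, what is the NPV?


Formula: NPV = C0 + C1/(1+r) + C2/(1+r)^2
Discount C1: $13,591.00 / (1 + 0.0792) = $12,593.59
Discount C2: $1,916.00 / (1 + 0.0792)^2 = $1,645.10
NPV = -$19,650.00 + $12,593.59 + $1,645.10 = -$5,411.31

-$5,411.31


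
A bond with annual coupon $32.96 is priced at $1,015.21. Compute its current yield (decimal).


Formula: Current yield = annual coupon / price
Substituting: CY = $32.96 / $1,015.21
CY = 0.032466

0.032466


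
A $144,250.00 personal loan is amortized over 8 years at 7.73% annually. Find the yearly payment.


Formula: PMT = PV * r / (1 - (1+r)^(-n))
Denominator: 1 - (1 + 0.0773)^(-8) = 0.448803
Numerator: $144,250.00 * 0.0773 = 11150.525
PMT = 11150.525 / 0.448803 = $24,845.02

$24,845.02


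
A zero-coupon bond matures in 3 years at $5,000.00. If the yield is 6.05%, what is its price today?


Formula: Price = FV / (1 + r)^n
Substituting: Price = $5,000.00 / (1 + 0.0605)^3
Discount factor: (1.0605)^3 = 1.192702
Price = $5,000.00 / 1.192702 = $4,192.16

$4,192.16


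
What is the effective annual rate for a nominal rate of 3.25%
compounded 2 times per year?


Formula: EAR = (1 + r/m)^m - 1
Period rate: r/m = 0.0325 / 2 = 0.01625
Compounding: (1 + 0.01625)^2 = 1.032764
EAR = 1.032764 - 1 = 0.032764

0.032764


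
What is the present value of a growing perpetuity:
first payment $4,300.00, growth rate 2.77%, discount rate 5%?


Formula: PV = C / (r - g)
Spread: r - g = 0.05 - 0.0277 = 0.0223
Substituting: PV = $4,300.00 / 0.0223
PV = $192,825.11

$192,825.11


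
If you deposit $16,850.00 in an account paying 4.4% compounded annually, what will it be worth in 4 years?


Formula: FV = P * (1 + r)^n
Substituting: FV = $16,850.00 * (1 + 0.044)^4
Growth factor: (1.044)^4 = 1.18796
FV = $16,850.00 * 1.18796 = $20,017.13

$20,017.13


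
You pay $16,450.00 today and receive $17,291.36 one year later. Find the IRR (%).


Formula: IRR = C1/C0 - 1
Substituting: IRR = $17,291.36 / $16,450.00 - 1
Ratio: 1.051147 - 1 = 0.051147
IRR = 5.1147%

5.1147%


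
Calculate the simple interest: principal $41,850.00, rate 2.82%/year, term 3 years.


Formula: I = P * r * t
Substituting: I = $41,850.00 * 0.0282 * 3
Step: I = $41,850.00 * 0.0846
I = $3,540.51

$3,540.51


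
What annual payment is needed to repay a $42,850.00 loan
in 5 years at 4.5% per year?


Formula: PMT = PV * r / (1 - (1+r)^(-n))
Denominator: 1 - (1 + 0.045)^(-5) = 0.197549
Numerator: $42,850.00 * 0.045 = 1928.25
PMT = 1928.25 / 0.197549 = $9,760.87

$9,760.87


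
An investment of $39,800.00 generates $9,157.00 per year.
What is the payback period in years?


Formula: Payback = investment / annual cash flow
Substituting: Payback = $39,800.00 / $9,157.00
Payback = 4.3464 years

4.3464 years


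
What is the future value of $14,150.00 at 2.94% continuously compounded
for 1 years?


Formula: FV = P * e^(r*t)
Exponent: r*t = 0.0294 * 1 = 0.0294
e^(0.0294) = 1.029836
FV = $14,150.00 * 1.029836 = $14,572.19

$14,572.19


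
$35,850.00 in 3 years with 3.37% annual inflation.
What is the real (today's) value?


Formula: Real value = nominal / (1 + inflation)^years
Price level: (1 + 0.0337)^3 = 1.104545
Real value = $35,850.00 / 1.104545 = $32,456.79

$32,456.79


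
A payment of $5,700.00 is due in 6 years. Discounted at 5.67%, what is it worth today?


Formula: PV = FV / (1 + r)^n
Substituting: PV = $5,700.00 / (1 + 0.0567)^6
Discount factor: (1.0567)^6 = 1.392228
PV = $5,700.00 / 1.392228 = $4,094.16

$4,094.16


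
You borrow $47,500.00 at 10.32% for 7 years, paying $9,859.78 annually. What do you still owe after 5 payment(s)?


Formula: Balance = PV*(1+r)^k - PMT*((1+r)^k - 1)/r
Growth: (1 + 0.1032)^5 = 1.634072
Accumulated factor: ((1+r)^k - 1)/r = 6.144111
Balance = $47,500.00 * 1.634072 - $9,859.78 * 6.144111
Balance = $17,038.85

$17,038.85


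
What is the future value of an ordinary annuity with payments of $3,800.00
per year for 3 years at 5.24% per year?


Formula: FV = PMT * ((1+r)^n - 1) / r
Growth factor: (1 + 0.0524)^3 = 1.165581
Numerator: 1.165581 - 1 = 0.165581
FV = $3,800.00 * 0.165581 / 0.0524 = $12,007.79

$12,007.79


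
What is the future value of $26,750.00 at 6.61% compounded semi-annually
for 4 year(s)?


Formula: FV = P * (1 + r/m)^(m*t)
Period rate: r/m = 0.0661 / 2 = 0.03305
Total periods: m*t = 2 * 4 = 8
Growth factor: (1 + 0.03305)^8 = 1.297092
FV = $26,750.00 * 1.297092 = $34,697.21

$34,697.21


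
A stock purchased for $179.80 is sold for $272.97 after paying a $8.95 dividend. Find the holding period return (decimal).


Formula: HPR = (P1 - P0 + D) / P0
Gain: $272.97 - $179.80 + $8.95 = $102.12
HPR = $102.12 / $179.80 = 0.568

0.568


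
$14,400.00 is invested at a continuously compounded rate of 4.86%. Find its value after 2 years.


Formula: FV = P * e^(r*t)
Exponent: r*t = 0.0486 * 2 = 0.0972
e^(0.0972) = 1.102081
FV = $14,400.00 * 1.102081 = $15,869.96

$15,869.96


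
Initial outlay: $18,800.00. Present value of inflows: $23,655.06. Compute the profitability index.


Formula: PI = PV(cash flows) / initial investment
Substituting: PI = $23,655.06 / $18,800.00
PI = 1.2582

1.2582


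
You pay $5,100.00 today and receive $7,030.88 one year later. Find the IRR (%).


Formula: IRR = C1/C0 - 1
Substituting: IRR = $7,030.88 / $5,100.00 - 1
Ratio: 1.378604 - 1 = 0.378604
IRR = 37.8604%

37.8604%


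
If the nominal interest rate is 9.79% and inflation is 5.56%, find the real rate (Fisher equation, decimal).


Formula: (1 + r_real) = (1 + r_nom) / (1 + inflation)
Substituting: (1 + r_real) = 1.0979 / 1.0556
(1 + r_real) = 1.040072
r_real = 1.040072 - 1 = 0.040072

0.040072


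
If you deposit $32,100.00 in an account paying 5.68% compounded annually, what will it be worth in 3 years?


Formula: FV = P * (1 + r)^n
Substituting: FV = $32,100.00 * (1 + 0.0568)^3
Growth factor: (1.0568)^3 = 1.180262
FV = $32,100.00 * 1.180262 = $37,886.41

$37,886.41


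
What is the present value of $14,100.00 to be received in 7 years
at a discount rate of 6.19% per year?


Formula: PV = FV / (1 + r)^n
Substituting: PV = $14,100.00 / (1 + 0.0619)^7
Discount factor: (1.0619)^7 = 1.522598
PV = $14,100.00 / 1.522598 = $9,260.49

$9,260.49
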